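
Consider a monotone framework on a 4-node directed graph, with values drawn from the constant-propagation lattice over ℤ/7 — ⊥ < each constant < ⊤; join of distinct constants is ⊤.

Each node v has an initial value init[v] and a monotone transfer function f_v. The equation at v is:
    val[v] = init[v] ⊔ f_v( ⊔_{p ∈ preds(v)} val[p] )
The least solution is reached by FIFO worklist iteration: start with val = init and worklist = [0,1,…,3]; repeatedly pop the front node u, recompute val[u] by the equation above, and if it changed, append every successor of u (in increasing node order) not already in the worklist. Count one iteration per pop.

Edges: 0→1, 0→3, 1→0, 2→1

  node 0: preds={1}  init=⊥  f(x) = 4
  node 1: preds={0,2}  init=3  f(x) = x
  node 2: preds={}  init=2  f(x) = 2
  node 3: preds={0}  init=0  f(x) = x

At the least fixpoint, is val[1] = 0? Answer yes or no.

no

Iteration log — 5 steps:
  step 1. node 0  ⊔preds=3  new=4  old=⊥  +wl: 
  step 2. node 1  ⊔preds=⊤  new=⊤  old=3  +wl: 0
  step 3. node 2  ⊔preds=⊥  new=2  stable
  step 4. node 3  ⊔preds=4  new=⊤  old=0  +wl: 
  step 5. node 0  ⊔preds=⊤  new=4  stable

Least fixpoint reached:
  node 0: 4
  node 1: ⊤
  node 2: 2
  node 3: ⊤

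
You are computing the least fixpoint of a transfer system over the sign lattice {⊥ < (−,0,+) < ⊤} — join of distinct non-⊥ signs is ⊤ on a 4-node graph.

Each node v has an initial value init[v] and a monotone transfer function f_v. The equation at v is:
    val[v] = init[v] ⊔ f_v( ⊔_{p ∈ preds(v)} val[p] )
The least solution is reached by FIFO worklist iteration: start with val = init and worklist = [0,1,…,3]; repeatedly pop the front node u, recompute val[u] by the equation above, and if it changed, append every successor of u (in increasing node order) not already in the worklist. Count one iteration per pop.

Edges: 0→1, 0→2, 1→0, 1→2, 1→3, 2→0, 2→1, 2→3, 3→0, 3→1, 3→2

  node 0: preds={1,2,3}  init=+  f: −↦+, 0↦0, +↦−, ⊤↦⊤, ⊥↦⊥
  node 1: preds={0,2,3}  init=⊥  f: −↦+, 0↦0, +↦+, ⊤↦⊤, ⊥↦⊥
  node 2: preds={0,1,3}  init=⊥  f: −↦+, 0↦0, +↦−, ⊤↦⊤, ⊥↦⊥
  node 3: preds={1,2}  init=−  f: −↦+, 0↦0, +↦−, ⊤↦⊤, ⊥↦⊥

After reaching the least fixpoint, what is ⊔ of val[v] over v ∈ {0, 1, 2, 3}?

⊤

Iteration log — 7 steps:
  step 1. node 0  ⊔preds=−  new=+  stable
  step 2. node 1  ⊔preds=⊤  new=⊤  old=⊥  +wl: 0
  step 3. node 2  ⊔preds=⊤  new=⊤  old=⊥  +wl: 1
  step 4. node 3  ⊔preds=⊤  new=⊤  old=−  +wl: 2
  step 5. node 0  ⊔preds=⊤  new=⊤  old=+  +wl: 
  step 6. node 1  ⊔preds=⊤  new=⊤  stable
  step 7. node 2  ⊔preds=⊤  new=⊤  stable

Least fixpoint reached:
  node 0: ⊤
  node 1: ⊤
  node 2: ⊤
  node 3: ⊤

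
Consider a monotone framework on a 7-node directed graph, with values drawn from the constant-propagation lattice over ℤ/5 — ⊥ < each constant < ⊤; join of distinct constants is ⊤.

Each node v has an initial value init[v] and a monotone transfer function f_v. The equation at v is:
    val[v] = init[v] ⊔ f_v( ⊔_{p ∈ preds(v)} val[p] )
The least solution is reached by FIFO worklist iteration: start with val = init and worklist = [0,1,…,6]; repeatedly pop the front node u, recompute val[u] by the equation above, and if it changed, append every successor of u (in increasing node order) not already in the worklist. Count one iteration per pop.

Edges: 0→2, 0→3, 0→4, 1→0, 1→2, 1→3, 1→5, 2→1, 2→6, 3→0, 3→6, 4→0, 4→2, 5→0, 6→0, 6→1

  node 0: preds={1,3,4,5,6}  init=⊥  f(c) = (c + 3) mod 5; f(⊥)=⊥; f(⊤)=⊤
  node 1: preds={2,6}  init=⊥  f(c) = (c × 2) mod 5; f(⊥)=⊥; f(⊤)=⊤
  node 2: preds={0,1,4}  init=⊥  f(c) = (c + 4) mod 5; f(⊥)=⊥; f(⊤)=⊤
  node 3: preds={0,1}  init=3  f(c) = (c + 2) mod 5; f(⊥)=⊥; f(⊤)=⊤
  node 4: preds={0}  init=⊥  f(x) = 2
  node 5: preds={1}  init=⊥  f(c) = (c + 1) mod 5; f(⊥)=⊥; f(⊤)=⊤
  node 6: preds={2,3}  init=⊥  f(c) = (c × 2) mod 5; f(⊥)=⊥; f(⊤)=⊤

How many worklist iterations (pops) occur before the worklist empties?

16

Worklist (16 pops):
  #1 pop 0: in=3 → 1 (was ⊥); enqueue []
  #2 pop 1: in=⊥ → ⊥ (no change)
  #3 pop 2: in=1 → 0 (was ⊥); enqueue [1]
  #4 pop 3: in=1 → 3 (no change)
  #5 pop 4: in=1 → 2 (was ⊥); enqueue [0,2]
  #6 pop 5: in=⊥ → ⊥ (no change)
  #7 pop 6: in=⊤ → ⊤ (was ⊥); enqueue []
  #8 pop 1: in=⊤ → ⊤ (was ⊥); enqueue [3,5]
  #9 pop 0: in=⊤ → ⊤ (was 1); enqueue [4]
  #10 pop 2: in=⊤ → ⊤ (was 0); enqueue [1,6]
  #11 pop 3: in=⊤ → ⊤ (was 3); enqueue [0]
  #12 pop 5: in=⊤ → ⊤ (was ⊥); enqueue []
  #13 pop 4: in=⊤ → 2 (no change)
  #14 pop 1: in=⊤ → ⊤ (no change)
  #15 pop 6: in=⊤ → ⊤ (no change)
  #16 pop 0: in=⊤ → ⊤ (no change)

Fixpoint:
  val[0] = ⊤
  val[1] = ⊤
  val[2] = ⊤
  val[3] = ⊤
  val[4] = 2
  val[5] = ⊤
  val[6] = ⊤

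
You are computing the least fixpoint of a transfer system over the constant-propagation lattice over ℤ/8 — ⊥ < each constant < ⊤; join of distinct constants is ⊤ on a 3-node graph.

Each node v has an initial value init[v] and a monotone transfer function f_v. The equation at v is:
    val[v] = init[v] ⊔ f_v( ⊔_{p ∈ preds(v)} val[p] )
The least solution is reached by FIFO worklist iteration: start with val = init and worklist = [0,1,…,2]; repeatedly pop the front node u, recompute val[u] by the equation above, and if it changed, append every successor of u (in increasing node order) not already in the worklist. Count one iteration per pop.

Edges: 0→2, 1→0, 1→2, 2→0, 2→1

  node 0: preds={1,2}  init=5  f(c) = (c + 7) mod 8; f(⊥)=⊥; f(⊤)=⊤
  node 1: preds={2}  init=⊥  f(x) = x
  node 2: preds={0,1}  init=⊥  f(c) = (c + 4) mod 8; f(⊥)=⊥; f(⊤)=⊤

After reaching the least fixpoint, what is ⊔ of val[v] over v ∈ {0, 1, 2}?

⊤

Worklist (10 pops):
  #1 pop 0: in=⊥ → 5 (no change)
  #2 pop 1: in=⊥ → ⊥ (no change)
  #3 pop 2: in=5 → 1 (was ⊥); enqueue [0,1]
  #4 pop 0: in=1 → ⊤ (was 5); enqueue [2]
  #5 pop 1: in=1 → 1 (was ⊥); enqueue [0]
  #6 pop 2: in=⊤ → ⊤ (was 1); enqueue [1]
  #7 pop 0: in=⊤ → ⊤ (no change)
  #8 pop 1: in=⊤ → ⊤ (was 1); enqueue [0,2]
  #9 pop 0: in=⊤ → ⊤ (no change)
  #10 pop 2: in=⊤ → ⊤ (no change)

Fixpoint:
  val[0] = ⊤
  val[1] = ⊤
  val[2] = ⊤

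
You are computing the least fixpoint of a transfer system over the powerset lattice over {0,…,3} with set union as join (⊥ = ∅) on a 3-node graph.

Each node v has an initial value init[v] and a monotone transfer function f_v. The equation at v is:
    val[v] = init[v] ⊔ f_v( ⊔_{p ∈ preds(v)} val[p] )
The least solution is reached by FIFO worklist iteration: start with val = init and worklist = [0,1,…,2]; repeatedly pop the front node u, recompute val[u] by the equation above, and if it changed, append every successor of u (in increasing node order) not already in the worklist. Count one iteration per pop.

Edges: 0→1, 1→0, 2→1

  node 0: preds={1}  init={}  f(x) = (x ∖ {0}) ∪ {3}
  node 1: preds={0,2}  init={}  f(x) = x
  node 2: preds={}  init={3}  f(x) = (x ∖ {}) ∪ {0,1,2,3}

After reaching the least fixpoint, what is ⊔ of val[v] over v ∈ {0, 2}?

{0,1,2,3}

Iteration log — 7 steps:
  step 1. node 0  ⊔preds={}  new={3}  old={}  +wl: 
  step 2. node 1  ⊔preds={3}  new={3}  old={}  +wl: 0
  step 3. node 2  ⊔preds={}  new={0,1,2,3}  old={3}  +wl: 1
  step 4. node 0  ⊔preds={3}  new={3}  stable
  step 5. node 1  ⊔preds={0,1,2,3}  new={0,1,2,3}  old={3}  +wl: 0
  step 6. node 0  ⊔preds={0,1,2,3}  new={1,2,3}  old={3}  +wl: 1
  step 7. node 1  ⊔preds={0,1,2,3}  new={0,1,2,3}  stable

Least fixpoint reached:
  node 0: {1,2,3}
  node 1: {0,1,2,3}
  node 2: {0,1,2,3}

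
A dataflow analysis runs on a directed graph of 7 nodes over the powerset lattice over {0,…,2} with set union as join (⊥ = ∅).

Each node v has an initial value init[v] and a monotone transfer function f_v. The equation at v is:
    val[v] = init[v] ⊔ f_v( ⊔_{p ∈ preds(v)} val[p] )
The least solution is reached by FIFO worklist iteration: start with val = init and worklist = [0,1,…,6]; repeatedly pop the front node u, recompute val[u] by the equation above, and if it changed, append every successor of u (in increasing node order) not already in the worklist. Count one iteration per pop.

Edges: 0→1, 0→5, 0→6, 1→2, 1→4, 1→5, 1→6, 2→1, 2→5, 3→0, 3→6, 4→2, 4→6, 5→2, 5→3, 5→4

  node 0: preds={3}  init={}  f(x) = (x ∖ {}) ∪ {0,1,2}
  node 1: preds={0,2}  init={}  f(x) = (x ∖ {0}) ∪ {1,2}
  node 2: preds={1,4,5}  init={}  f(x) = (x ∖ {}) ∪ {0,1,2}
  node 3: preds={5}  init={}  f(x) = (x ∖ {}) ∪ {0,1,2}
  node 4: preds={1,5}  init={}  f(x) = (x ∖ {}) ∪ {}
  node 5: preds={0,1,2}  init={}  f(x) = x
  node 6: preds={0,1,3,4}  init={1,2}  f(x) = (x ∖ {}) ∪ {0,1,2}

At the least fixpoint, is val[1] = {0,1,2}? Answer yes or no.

Trace (14 dequeues):
  [1] u=0 | in {} | out {0,1,2} | prev {} | push {}
  [2] u=1 | in {0,1,2} | out {1,2} | prev {} | push {}
  [3] u=2 | in {1,2} | out {0,1,2} | prev {} | push {1}
  [4] u=3 | in {} | out {0,1,2} | prev {} | push {0}
  [5] u=4 | in {1,2} | out {1,2} | prev {} | push {2}
  [6] u=5 | in {0,1,2} | out {0,1,2} | prev {} | push {3,4}
  [7] u=6 | in {0,1,2} | out {0,1,2} | prev {1,2} | push {}
  [8] u=1 | in {0,1,2} | out {1,2} | ==
  [9] u=0 | in {0,1,2} | out {0,1,2} | ==
  [10] u=2 | in {0,1,2} | out {0,1,2} | ==
  [11] u=3 | in {0,1,2} | out {0,1,2} | ==
  [12] u=4 | in {0,1,2} | out {0,1,2} | prev {1,2} | push {2,6}
  [13] u=2 | in {0,1,2} | out {0,1,2} | ==
  [14] u=6 | in {0,1,2} | out {0,1,2} | ==

Converged values:
  [0] {0,1,2}
  [1] {1,2}
  [2] {0,1,2}
  [3] {0,1,2}
  [4] {0,1,2}
  [5] {0,1,2}
  [6] {0,1,2}

no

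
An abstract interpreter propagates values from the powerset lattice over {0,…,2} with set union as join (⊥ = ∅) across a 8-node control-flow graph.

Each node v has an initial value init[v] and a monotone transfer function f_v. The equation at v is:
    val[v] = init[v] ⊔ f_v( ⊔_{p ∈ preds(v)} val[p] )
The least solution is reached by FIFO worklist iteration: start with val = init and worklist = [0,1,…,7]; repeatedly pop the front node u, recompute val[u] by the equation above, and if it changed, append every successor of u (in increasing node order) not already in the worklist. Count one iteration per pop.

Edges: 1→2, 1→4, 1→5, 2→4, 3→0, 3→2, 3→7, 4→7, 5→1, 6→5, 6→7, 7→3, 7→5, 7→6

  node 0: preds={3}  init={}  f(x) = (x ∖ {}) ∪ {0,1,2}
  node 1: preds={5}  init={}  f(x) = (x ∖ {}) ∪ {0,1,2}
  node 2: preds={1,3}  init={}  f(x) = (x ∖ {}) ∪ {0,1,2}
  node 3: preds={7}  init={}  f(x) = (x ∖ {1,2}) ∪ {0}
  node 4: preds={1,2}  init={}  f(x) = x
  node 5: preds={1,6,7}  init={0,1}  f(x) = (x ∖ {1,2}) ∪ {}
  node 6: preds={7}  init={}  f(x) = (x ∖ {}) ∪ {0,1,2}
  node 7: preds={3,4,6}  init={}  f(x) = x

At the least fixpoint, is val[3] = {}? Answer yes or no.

Worklist (13 pops):
  #1 pop 0: in={} → {0,1,2} (was {}); enqueue []
  #2 pop 1: in={0,1} → {0,1,2} (was {}); enqueue []
  #3 pop 2: in={0,1,2} → {0,1,2} (was {}); enqueue []
  #4 pop 3: in={} → {0} (was {}); enqueue [0,2]
  #5 pop 4: in={0,1,2} → {0,1,2} (was {}); enqueue []
  #6 pop 5: in={0,1,2} → {0,1} (no change)
  #7 pop 6: in={} → {0,1,2} (was {}); enqueue [5]
  #8 pop 7: in={0,1,2} → {0,1,2} (was {}); enqueue [3,6]
  #9 pop 0: in={0} → {0,1,2} (no change)
  #10 pop 2: in={0,1,2} → {0,1,2} (no change)
  #11 pop 5: in={0,1,2} → {0,1} (no change)
  #12 pop 3: in={0,1,2} → {0} (no change)
  #13 pop 6: in={0,1,2} → {0,1,2} (no change)

Fixpoint:
  val[0] = {0,1,2}
  val[1] = {0,1,2}
  val[2] = {0,1,2}
  val[3] = {0}
  val[4] = {0,1,2}
  val[5] = {0,1}
  val[6] = {0,1,2}
  val[7] = {0,1,2}

no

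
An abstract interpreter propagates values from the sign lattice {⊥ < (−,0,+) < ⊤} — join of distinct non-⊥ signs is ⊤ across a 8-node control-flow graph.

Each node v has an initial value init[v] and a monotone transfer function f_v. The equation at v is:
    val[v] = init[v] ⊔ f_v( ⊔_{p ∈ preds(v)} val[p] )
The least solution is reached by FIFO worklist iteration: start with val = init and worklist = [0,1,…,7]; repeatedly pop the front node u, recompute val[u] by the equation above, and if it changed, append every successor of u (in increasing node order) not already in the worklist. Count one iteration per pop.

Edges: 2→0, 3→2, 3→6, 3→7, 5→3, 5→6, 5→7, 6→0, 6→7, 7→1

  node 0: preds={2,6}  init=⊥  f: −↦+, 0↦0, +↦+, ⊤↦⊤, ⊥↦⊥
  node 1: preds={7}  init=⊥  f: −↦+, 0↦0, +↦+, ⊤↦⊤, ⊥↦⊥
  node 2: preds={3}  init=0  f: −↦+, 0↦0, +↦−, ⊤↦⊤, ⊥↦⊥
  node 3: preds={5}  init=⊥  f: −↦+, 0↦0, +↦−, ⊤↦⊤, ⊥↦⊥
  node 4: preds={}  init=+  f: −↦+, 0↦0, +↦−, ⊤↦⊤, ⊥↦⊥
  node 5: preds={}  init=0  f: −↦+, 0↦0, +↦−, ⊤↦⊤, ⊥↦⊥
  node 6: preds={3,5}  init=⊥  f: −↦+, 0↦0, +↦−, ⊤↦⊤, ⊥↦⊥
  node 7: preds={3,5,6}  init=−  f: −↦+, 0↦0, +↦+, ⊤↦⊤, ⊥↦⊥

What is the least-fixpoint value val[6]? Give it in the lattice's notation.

0

Iteration log — 11 steps:
  step 1. node 0  ⊔preds=0  new=0  old=⊥  +wl: 
  step 2. node 1  ⊔preds=−  new=+  old=⊥  +wl: 
  step 3. node 2  ⊔preds=⊥  new=0  stable
  step 4. node 3  ⊔preds=0  new=0  old=⊥  +wl: 2
  step 5. node 4  ⊔preds=⊥  new=+  stable
  step 6. node 5  ⊔preds=⊥  new=0  stable
  step 7. node 6  ⊔preds=0  new=0  old=⊥  +wl: 0
  step 8. node 7  ⊔preds=0  new=⊤  old=−  +wl: 1
  step 9. node 2  ⊔preds=0  new=0  stable
  step 10. node 0  ⊔preds=0  new=0  stable
  step 11. node 1  ⊔preds=⊤  new=⊤  old=+  +wl: 

Least fixpoint reached:
  node 0: 0
  node 1: ⊤
  node 2: 0
  node 3: 0
  node 4: +
  node 5: 0
  node 6: 0
  node 7: ⊤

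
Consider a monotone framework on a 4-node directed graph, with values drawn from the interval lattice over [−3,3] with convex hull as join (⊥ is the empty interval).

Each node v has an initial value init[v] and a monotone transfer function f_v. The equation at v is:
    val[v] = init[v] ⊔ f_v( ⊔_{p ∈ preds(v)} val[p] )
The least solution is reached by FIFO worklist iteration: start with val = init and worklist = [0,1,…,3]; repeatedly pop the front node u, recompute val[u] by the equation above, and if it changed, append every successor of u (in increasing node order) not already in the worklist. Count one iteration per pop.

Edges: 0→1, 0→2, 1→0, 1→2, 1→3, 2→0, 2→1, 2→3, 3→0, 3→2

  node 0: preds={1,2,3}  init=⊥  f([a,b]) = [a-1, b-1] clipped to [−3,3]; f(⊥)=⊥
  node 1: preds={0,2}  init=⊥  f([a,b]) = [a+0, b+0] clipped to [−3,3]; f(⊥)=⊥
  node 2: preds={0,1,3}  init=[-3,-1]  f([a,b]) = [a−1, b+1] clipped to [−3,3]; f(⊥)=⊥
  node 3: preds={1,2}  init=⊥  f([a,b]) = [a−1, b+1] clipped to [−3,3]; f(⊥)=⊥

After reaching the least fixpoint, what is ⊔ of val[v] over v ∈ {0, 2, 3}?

[-3,3]

Trace (17 dequeues):
  [1] u=0 | in [-3,-1] | out [-3,-2] | prev ⊥ | push {}
  [2] u=1 | in [-3,-1] | out [-3,-1] | prev ⊥ | push {0}
  [3] u=2 | in [-3,-1] | out [-3,0] | prev [-3,-1] | push {1}
  [4] u=3 | in [-3,0] | out [-3,1] | prev ⊥ | push {2}
  [5] u=0 | in [-3,1] | out [-3,0] | prev [-3,-2] | push {}
  [6] u=1 | in [-3,0] | out [-3,0] | prev [-3,-1] | push {0,3}
  [7] u=2 | in [-3,1] | out [-3,2] | prev [-3,0] | push {1}
  [8] u=0 | in [-3,2] | out [-3,1] | prev [-3,0] | push {2}
  [9] u=3 | in [-3,2] | out [-3,3] | prev [-3,1] | push {0}
  [10] u=1 | in [-3,2] | out [-3,2] | prev [-3,0] | push {3}
  [11] u=2 | in [-3,3] | out [-3,3] | prev [-3,2] | push {1}
  [12] u=0 | in [-3,3] | out [-3,2] | prev [-3,1] | push {2}
  [13] u=3 | in [-3,3] | out [-3,3] | ==
  [14] u=1 | in [-3,3] | out [-3,3] | prev [-3,2] | push {0,3}
  [15] u=2 | in [-3,3] | out [-3,3] | ==
  [16] u=0 | in [-3,3] | out [-3,2] | ==
  [17] u=3 | in [-3,3] | out [-3,3] | ==

Converged values:
  [0] [-3,2]
  [1] [-3,3]
  [2] [-3,3]
  [3] [-3,3]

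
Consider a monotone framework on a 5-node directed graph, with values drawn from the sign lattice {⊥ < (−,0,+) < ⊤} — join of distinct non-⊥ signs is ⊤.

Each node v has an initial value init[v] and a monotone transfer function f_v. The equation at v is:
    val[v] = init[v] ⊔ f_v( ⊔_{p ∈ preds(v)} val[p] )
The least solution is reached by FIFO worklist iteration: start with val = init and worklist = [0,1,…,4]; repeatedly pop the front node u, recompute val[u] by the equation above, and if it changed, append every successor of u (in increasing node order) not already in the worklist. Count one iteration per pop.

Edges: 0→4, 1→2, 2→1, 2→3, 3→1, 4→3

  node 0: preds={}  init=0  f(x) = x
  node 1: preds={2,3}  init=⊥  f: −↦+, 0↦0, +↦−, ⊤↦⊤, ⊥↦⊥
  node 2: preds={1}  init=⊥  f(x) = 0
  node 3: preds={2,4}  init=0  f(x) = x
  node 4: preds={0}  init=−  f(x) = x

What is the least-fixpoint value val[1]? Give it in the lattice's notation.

⊤

Worklist (8 pops):
  #1 pop 0: in=⊥ → 0 (no change)
  #2 pop 1: in=0 → 0 (was ⊥); enqueue []
  #3 pop 2: in=0 → 0 (was ⊥); enqueue [1]
  #4 pop 3: in=⊤ → ⊤ (was 0); enqueue []
  #5 pop 4: in=0 → ⊤ (was −); enqueue [3]
  #6 pop 1: in=⊤ → ⊤ (was 0); enqueue [2]
  #7 pop 3: in=⊤ → ⊤ (no change)
  #8 pop 2: in=⊤ → 0 (no change)

Fixpoint:
  val[0] = 0
  val[1] = ⊤
  val[2] = 0
  val[3] = ⊤
  val[4] = ⊤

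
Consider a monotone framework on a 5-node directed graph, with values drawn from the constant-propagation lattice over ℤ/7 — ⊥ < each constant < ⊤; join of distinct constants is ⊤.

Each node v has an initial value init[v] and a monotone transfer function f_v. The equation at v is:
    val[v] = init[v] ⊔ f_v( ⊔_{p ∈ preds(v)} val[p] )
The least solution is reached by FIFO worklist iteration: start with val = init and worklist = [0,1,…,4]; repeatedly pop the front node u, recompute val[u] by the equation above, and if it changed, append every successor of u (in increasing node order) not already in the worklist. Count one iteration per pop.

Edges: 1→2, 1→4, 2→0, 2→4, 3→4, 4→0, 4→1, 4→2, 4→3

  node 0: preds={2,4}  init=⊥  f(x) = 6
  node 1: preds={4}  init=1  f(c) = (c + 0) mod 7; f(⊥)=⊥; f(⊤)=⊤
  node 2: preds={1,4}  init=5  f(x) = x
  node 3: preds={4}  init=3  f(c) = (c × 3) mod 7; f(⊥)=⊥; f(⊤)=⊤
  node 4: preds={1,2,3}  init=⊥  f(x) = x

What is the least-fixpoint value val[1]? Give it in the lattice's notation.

⊤

Trace (10 dequeues):
  [1] u=0 | in 5 | out 6 | prev ⊥ | push {}
  [2] u=1 | in ⊥ | out 1 | ==
  [3] u=2 | in 1 | out ⊤ | prev 5 | push {0}
  [4] u=3 | in ⊥ | out 3 | ==
  [5] u=4 | in ⊤ | out ⊤ | prev ⊥ | push {1,2,3}
  [6] u=0 | in ⊤ | out 6 | ==
  [7] u=1 | in ⊤ | out ⊤ | prev 1 | push {4}
  [8] u=2 | in ⊤ | out ⊤ | ==
  [9] u=3 | in ⊤ | out ⊤ | prev 3 | push {}
  [10] u=4 | in ⊤ | out ⊤ | ==

Converged values:
  [0] 6
  [1] ⊤
  [2] ⊤
  [3] ⊤
  [4] ⊤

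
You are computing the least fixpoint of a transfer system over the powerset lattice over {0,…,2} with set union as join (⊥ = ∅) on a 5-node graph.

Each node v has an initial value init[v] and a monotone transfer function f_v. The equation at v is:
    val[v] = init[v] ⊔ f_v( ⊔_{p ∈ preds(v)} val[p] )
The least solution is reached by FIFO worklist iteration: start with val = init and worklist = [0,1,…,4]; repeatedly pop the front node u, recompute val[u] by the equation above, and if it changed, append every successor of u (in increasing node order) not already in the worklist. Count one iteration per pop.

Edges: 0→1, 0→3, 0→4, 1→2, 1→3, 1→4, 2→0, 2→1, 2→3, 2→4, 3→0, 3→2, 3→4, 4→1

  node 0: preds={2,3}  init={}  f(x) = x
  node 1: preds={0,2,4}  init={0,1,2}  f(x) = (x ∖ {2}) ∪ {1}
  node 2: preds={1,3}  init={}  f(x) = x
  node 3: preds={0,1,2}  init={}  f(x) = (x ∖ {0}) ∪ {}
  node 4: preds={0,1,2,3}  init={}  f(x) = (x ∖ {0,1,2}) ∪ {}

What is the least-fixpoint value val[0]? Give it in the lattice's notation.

{0,1,2}

Trace (10 dequeues):
  [1] u=0 | in {} | out {} | ==
  [2] u=1 | in {} | out {0,1,2} | ==
  [3] u=2 | in {0,1,2} | out {0,1,2} | prev {} | push {0,1}
  [4] u=3 | in {0,1,2} | out {1,2} | prev {} | push {2}
  [5] u=4 | in {0,1,2} | out {} | ==
  [6] u=0 | in {0,1,2} | out {0,1,2} | prev {} | push {3,4}
  [7] u=1 | in {0,1,2} | out {0,1,2} | ==
  [8] u=2 | in {0,1,2} | out {0,1,2} | ==
  [9] u=3 | in {0,1,2} | out {1,2} | ==
  [10] u=4 | in {0,1,2} | out {} | ==

Converged values:
  [0] {0,1,2}
  [1] {0,1,2}
  [2] {0,1,2}
  [3] {1,2}
  [4] {}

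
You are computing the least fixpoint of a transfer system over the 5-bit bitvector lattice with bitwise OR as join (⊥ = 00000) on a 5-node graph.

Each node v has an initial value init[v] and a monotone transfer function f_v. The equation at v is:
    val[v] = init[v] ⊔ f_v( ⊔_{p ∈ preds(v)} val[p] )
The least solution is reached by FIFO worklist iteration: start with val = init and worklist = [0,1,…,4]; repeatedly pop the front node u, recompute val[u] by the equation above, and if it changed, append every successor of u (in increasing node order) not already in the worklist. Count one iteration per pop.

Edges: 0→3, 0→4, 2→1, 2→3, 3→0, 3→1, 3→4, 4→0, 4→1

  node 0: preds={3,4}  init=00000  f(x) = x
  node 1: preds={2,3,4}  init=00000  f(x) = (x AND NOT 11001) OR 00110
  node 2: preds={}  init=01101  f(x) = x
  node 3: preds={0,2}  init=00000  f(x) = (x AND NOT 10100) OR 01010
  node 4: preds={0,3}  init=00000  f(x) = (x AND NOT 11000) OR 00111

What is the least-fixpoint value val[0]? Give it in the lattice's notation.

01111

Trace (9 dequeues):
  [1] u=0 | in 00000 | out 00000 | ==
  [2] u=1 | in 01101 | out 00110 | prev 00000 | push {}
  [3] u=2 | in 00000 | out 01101 | ==
  [4] u=3 | in 01101 | out 01011 | prev 00000 | push {0,1}
  [5] u=4 | in 01011 | out 00111 | prev 00000 | push {}
  [6] u=0 | in 01111 | out 01111 | prev 00000 | push {3,4}
  [7] u=1 | in 01111 | out 00110 | ==
  [8] u=3 | in 01111 | out 01011 | ==
  [9] u=4 | in 01111 | out 00111 | ==

Converged values:
  [0] 01111
  [1] 00110
  [2] 01101
  [3] 01011
  [4] 00111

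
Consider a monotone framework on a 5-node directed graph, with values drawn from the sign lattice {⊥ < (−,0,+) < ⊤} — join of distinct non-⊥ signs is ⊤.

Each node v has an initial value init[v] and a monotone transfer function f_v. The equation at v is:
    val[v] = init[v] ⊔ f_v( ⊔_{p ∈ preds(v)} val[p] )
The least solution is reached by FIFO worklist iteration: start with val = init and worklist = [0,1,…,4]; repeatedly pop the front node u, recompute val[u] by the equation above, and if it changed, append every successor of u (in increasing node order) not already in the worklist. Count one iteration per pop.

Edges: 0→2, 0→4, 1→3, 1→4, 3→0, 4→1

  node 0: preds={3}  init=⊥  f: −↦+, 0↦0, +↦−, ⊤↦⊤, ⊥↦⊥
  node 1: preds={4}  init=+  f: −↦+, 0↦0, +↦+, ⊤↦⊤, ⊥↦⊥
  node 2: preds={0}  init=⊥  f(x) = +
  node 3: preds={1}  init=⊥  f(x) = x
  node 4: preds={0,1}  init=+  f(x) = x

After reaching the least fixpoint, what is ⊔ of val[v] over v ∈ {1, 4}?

⊤

Iteration log — 14 steps:
  step 1. node 0  ⊔preds=⊥  new=⊥  stable
  step 2. node 1  ⊔preds=+  new=+  stable
  step 3. node 2  ⊔preds=⊥  new=+  old=⊥  +wl: 
  step 4. node 3  ⊔preds=+  new=+  old=⊥  +wl: 0
  step 5. node 4  ⊔preds=+  new=+  stable
  step 6. node 0  ⊔preds=+  new=−  old=⊥  +wl: 2,4
  step 7. node 2  ⊔preds=−  new=+  stable
  step 8. node 4  ⊔preds=⊤  new=⊤  old=+  +wl: 1
  step 9. node 1  ⊔preds=⊤  new=⊤  old=+  +wl: 3,4
  step 10. node 3  ⊔preds=⊤  new=⊤  old=+  +wl: 0
  step 11. node 4  ⊔preds=⊤  new=⊤  stable
  step 12. node 0  ⊔preds=⊤  new=⊤  old=−  +wl: 2,4
  step 13. node 2  ⊔preds=⊤  new=+  stable
  step 14. node 4  ⊔preds=⊤  new=⊤  stable

Least fixpoint reached:
  node 0: ⊤
  node 1: ⊤
  node 2: +
  node 3: ⊤
  node 4: ⊤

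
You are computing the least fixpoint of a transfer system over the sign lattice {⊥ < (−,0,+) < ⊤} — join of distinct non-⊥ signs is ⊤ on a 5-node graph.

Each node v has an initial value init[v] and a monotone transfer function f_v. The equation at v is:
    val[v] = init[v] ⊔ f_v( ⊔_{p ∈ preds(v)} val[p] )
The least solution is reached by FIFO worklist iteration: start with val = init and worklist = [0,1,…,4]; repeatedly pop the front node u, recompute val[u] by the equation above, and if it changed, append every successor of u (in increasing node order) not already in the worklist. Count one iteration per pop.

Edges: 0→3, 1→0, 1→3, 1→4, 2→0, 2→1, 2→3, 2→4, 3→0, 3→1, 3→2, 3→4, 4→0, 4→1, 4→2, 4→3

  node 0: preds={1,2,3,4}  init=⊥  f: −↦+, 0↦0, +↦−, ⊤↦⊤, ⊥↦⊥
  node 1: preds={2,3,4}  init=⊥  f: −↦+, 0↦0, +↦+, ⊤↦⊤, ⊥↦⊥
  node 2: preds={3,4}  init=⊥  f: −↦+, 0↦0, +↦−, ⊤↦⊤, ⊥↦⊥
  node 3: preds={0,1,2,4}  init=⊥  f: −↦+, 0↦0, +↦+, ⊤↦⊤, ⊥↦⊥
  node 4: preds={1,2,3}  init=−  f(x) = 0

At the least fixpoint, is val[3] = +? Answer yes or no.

Worklist (12 pops):
  #1 pop 0: in=− → + (was ⊥); enqueue []
  #2 pop 1: in=− → + (was ⊥); enqueue [0]
  #3 pop 2: in=− → + (was ⊥); enqueue [1]
  #4 pop 3: in=⊤ → ⊤ (was ⊥); enqueue [2]
  #5 pop 4: in=⊤ → ⊤ (was −); enqueue [3]
  #6 pop 0: in=⊤ → ⊤ (was +); enqueue []
  #7 pop 1: in=⊤ → ⊤ (was +); enqueue [0,4]
  #8 pop 2: in=⊤ → ⊤ (was +); enqueue [1]
  #9 pop 3: in=⊤ → ⊤ (no change)
  #10 pop 0: in=⊤ → ⊤ (no change)
  #11 pop 4: in=⊤ → ⊤ (no change)
  #12 pop 1: in=⊤ → ⊤ (no change)

Fixpoint:
  val[0] = ⊤
  val[1] = ⊤
  val[2] = ⊤
  val[3] = ⊤
  val[4] = ⊤

no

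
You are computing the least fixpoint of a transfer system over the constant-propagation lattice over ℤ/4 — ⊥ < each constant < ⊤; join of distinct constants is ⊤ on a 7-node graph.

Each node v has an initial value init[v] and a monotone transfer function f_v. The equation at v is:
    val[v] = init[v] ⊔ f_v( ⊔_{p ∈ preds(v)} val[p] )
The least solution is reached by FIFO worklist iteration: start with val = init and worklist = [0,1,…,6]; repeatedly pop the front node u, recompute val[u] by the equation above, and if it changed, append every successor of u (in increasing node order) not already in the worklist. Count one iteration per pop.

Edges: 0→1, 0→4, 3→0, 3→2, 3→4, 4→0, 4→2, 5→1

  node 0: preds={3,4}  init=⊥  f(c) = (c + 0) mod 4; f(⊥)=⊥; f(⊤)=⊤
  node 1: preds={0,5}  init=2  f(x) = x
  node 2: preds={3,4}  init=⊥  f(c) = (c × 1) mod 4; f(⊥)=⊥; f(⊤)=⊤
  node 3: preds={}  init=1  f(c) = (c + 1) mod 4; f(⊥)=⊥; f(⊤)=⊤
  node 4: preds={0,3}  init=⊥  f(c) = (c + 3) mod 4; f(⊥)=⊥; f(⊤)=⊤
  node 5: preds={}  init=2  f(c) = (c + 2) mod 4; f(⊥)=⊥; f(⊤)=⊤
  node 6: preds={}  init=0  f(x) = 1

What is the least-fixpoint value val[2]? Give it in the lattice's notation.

Worklist (13 pops):
  #1 pop 0: in=1 → 1 (was ⊥); enqueue []
  #2 pop 1: in=⊤ → ⊤ (was 2); enqueue []
  #3 pop 2: in=1 → 1 (was ⊥); enqueue []
  #4 pop 3: in=⊥ → 1 (no change)
  #5 pop 4: in=1 → 0 (was ⊥); enqueue [0,2]
  #6 pop 5: in=⊥ → 2 (no change)
  #7 pop 6: in=⊥ → ⊤ (was 0); enqueue []
  #8 pop 0: in=⊤ → ⊤ (was 1); enqueue [1,4]
  #9 pop 2: in=⊤ → ⊤ (was 1); enqueue []
  #10 pop 1: in=⊤ → ⊤ (no change)
  #11 pop 4: in=⊤ → ⊤ (was 0); enqueue [0,2]
  #12 pop 0: in=⊤ → ⊤ (no change)
  #13 pop 2: in=⊤ → ⊤ (no change)

Fixpoint:
  val[0] = ⊤
  val[1] = ⊤
  val[2] = ⊤
  val[3] = 1
  val[4] = ⊤
  val[5] = 2
  val[6] = ⊤

⊤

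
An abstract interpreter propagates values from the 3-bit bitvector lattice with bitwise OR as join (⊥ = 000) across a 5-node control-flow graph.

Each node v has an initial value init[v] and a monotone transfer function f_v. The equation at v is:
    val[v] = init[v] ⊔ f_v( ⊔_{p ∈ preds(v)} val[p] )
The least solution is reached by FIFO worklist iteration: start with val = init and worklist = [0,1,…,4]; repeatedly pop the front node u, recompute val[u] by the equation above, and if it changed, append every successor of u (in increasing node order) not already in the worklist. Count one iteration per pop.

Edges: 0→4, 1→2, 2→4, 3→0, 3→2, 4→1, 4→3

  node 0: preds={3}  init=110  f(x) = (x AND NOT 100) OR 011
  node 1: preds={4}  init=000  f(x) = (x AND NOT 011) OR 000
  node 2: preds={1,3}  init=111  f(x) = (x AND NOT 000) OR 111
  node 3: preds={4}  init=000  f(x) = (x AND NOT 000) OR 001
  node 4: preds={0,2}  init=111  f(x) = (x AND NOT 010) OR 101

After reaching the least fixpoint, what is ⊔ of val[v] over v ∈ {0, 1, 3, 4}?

111

Iteration log — 7 steps:
  step 1. node 0  ⊔preds=000  new=111  old=110  +wl: 
  step 2. node 1  ⊔preds=111  new=100  old=000  +wl: 
  step 3. node 2  ⊔preds=100  new=111  stable
  step 4. node 3  ⊔preds=111  new=111  old=000  +wl: 0,2
  step 5. node 4  ⊔preds=111  new=111  stable
  step 6. node 0  ⊔preds=111  new=111  stable
  step 7. node 2  ⊔preds=111  new=111  stable

Least fixpoint reached:
  node 0: 111
  node 1: 100
  node 2: 111
  node 3: 111
  node 4: 111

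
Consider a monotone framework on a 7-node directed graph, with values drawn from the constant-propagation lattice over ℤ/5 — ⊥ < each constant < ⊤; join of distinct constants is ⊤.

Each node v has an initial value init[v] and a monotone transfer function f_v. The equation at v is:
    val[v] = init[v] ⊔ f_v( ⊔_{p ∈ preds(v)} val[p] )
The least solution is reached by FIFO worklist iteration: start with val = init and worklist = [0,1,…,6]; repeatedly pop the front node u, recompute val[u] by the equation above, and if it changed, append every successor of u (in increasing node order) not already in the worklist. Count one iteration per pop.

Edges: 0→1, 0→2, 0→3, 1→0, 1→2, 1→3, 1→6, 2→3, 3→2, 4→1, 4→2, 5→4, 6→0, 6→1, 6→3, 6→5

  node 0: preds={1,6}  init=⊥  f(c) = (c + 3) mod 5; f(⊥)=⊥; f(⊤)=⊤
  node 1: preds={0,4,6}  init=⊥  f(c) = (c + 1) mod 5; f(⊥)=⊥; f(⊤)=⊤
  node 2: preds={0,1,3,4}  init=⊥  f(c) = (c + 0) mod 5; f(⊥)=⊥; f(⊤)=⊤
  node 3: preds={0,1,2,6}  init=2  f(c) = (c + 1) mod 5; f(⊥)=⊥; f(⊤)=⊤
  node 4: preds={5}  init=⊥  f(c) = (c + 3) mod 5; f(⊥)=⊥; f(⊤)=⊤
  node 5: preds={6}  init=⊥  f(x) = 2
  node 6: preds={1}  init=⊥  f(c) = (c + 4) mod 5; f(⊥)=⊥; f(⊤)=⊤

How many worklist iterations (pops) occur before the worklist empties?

26

Worklist (26 pops):
  #1 pop 0: in=⊥ → ⊥ (no change)
  #2 pop 1: in=⊥ → ⊥ (no change)
  #3 pop 2: in=2 → 2 (was ⊥); enqueue []
  #4 pop 3: in=2 → ⊤ (was 2); enqueue [2]
  #5 pop 4: in=⊥ → ⊥ (no change)
  #6 pop 5: in=⊥ → 2 (was ⊥); enqueue [4]
  #7 pop 6: in=⊥ → ⊥ (no change)
  #8 pop 2: in=⊤ → ⊤ (was 2); enqueue [3]
  #9 pop 4: in=2 → 0 (was ⊥); enqueue [1,2]
  #10 pop 3: in=⊤ → ⊤ (no change)
  #11 pop 1: in=0 → 1 (was ⊥); enqueue [0,3,6]
  #12 pop 2: in=⊤ → ⊤ (no change)
  #13 pop 0: in=1 → 4 (was ⊥); enqueue [1,2]
  #14 pop 3: in=⊤ → ⊤ (no change)
  #15 pop 6: in=1 → 0 (was ⊥); enqueue [0,3,5]
  #16 pop 1: in=⊤ → ⊤ (was 1); enqueue [6]
  #17 pop 2: in=⊤ → ⊤ (no change)
  #18 pop 0: in=⊤ → ⊤ (was 4); enqueue [1,2]
  #19 pop 3: in=⊤ → ⊤ (no change)
  #20 pop 5: in=0 → 2 (no change)
  #21 pop 6: in=⊤ → ⊤ (was 0); enqueue [0,3,5]
  #22 pop 1: in=⊤ → ⊤ (no change)
  #23 pop 2: in=⊤ → ⊤ (no change)
  #24 pop 0: in=⊤ → ⊤ (no change)
  #25 pop 3: in=⊤ → ⊤ (no change)
  #26 pop 5: in=⊤ → 2 (no change)

Fixpoint:
  val[0] = ⊤
  val[1] = ⊤
  val[2] = ⊤
  val[3] = ⊤
  val[4] = 0
  val[5] = 2
  val[6] = ⊤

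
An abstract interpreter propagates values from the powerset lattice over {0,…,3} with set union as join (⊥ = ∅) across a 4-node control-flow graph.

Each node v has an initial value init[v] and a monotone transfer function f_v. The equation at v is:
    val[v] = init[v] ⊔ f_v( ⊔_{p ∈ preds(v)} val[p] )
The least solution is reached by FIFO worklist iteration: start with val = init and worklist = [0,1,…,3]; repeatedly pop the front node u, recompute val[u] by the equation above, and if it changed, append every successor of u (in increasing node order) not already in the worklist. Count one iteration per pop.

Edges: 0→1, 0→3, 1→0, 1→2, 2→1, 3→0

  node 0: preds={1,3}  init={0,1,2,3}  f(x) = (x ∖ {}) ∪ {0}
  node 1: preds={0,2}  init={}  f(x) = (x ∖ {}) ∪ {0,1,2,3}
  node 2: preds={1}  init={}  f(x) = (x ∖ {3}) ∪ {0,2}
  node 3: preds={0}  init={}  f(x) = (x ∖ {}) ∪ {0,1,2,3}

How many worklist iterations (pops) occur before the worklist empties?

6

Iteration log — 6 steps:
  step 1. node 0  ⊔preds={}  new={0,1,2,3}  stable
  step 2. node 1  ⊔preds={0,1,2,3}  new={0,1,2,3}  old={}  +wl: 0
  step 3. node 2  ⊔preds={0,1,2,3}  new={0,1,2}  old={}  +wl: 1
  step 4. node 3  ⊔preds={0,1,2,3}  new={0,1,2,3}  old={}  +wl: 
  step 5. node 0  ⊔preds={0,1,2,3}  new={0,1,2,3}  stable
  step 6. node 1  ⊔preds={0,1,2,3}  new={0,1,2,3}  stable

Least fixpoint reached:
  node 0: {0,1,2,3}
  node 1: {0,1,2,3}
  node 2: {0,1,2}
  node 3: {0,1,2,3}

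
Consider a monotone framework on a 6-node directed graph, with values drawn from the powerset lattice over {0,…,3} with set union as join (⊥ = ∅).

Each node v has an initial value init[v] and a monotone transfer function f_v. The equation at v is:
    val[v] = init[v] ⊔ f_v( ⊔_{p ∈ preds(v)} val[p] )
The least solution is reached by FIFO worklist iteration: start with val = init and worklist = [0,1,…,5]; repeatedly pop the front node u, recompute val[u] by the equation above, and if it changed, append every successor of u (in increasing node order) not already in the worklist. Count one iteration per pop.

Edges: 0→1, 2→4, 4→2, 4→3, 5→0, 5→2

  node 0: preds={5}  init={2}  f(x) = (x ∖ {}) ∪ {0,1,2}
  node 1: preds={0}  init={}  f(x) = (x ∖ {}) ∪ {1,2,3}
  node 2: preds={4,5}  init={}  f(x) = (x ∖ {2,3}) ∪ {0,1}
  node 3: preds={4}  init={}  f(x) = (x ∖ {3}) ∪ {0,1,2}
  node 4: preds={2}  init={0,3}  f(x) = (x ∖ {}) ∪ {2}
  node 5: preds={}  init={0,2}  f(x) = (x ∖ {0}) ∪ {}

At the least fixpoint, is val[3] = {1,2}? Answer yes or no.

no

Iteration log — 8 steps:
  step 1. node 0  ⊔preds={0,2}  new={0,1,2}  old={2}  +wl: 
  step 2. node 1  ⊔preds={0,1,2}  new={0,1,2,3}  old={}  +wl: 
  step 3. node 2  ⊔preds={0,2,3}  new={0,1}  old={}  +wl: 
  step 4. node 3  ⊔preds={0,3}  new={0,1,2}  old={}  +wl: 
  step 5. node 4  ⊔preds={0,1}  new={0,1,2,3}  old={0,3}  +wl: 2,3
  step 6. node 5  ⊔preds={}  new={0,2}  stable
  step 7. node 2  ⊔preds={0,1,2,3}  new={0,1}  stable
  step 8. node 3  ⊔preds={0,1,2,3}  new={0,1,2}  stable

Least fixpoint reached:
  node 0: {0,1,2}
  node 1: {0,1,2,3}
  node 2: {0,1}
  node 3: {0,1,2}
  node 4: {0,1,2,3}
  node 5: {0,2}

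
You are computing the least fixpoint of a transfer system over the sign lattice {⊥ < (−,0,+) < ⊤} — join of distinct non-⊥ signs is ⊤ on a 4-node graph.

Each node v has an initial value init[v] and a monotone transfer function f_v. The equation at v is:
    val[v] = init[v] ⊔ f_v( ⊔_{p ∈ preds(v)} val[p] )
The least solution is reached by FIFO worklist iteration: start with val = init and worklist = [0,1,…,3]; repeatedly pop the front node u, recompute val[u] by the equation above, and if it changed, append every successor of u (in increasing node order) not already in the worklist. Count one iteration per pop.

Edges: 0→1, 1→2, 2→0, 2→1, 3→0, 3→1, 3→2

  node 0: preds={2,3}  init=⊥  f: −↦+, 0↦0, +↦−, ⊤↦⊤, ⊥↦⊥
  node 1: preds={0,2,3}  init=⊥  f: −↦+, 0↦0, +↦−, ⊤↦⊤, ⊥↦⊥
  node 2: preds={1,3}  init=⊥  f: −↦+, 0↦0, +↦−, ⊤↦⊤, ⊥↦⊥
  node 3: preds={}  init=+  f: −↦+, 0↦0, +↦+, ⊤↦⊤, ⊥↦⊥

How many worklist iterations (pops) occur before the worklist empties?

Trace (6 dequeues):
  [1] u=0 | in + | out − | prev ⊥ | push {}
  [2] u=1 | in ⊤ | out ⊤ | prev ⊥ | push {}
  [3] u=2 | in ⊤ | out ⊤ | prev ⊥ | push {0,1}
  [4] u=3 | in ⊥ | out + | ==
  [5] u=0 | in ⊤ | out ⊤ | prev − | push {}
  [6] u=1 | in ⊤ | out ⊤ | ==

Converged values:
  [0] ⊤
  [1] ⊤
  [2] ⊤
  [3] +

6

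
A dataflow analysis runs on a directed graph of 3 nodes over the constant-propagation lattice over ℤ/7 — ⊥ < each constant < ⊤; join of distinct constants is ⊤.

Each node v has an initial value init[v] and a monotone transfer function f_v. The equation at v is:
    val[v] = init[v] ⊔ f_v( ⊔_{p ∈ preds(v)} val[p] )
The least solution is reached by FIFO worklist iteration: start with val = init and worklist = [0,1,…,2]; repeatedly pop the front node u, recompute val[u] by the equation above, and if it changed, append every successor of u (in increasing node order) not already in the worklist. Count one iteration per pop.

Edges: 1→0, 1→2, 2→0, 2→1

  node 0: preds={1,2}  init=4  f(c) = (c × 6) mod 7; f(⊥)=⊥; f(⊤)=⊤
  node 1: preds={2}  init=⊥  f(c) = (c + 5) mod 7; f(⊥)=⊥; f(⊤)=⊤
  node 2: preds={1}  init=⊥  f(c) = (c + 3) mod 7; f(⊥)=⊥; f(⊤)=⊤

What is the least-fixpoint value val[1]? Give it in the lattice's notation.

⊥

Trace (3 dequeues):
  [1] u=0 | in ⊥ | out 4 | ==
  [2] u=1 | in ⊥ | out ⊥ | ==
  [3] u=2 | in ⊥ | out ⊥ | ==

Converged values:
  [0] 4
  [1] ⊥
  [2] ⊥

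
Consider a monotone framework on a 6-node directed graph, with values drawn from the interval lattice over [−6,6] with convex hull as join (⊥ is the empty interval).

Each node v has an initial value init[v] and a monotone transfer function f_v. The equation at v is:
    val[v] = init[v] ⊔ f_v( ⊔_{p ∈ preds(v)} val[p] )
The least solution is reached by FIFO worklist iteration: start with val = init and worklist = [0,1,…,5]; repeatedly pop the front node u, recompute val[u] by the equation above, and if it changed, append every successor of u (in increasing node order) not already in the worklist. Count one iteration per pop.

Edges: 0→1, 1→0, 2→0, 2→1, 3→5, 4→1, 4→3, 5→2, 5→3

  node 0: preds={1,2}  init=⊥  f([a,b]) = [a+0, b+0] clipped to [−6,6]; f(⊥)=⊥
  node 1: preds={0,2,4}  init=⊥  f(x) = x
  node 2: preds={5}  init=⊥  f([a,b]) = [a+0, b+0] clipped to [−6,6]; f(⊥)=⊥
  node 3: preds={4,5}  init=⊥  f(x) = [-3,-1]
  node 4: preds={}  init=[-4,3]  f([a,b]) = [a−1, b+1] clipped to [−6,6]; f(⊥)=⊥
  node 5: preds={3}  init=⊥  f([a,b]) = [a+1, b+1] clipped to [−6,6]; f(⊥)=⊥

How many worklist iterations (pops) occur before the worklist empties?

Iteration log — 11 steps:
  step 1. node 0  ⊔preds=⊥  new=⊥  stable
  step 2. node 1  ⊔preds=[-4,3]  new=[-4,3]  old=⊥  +wl: 0
  step 3. node 2  ⊔preds=⊥  new=⊥  stable
  step 4. node 3  ⊔preds=[-4,3]  new=[-3,-1]  old=⊥  +wl: 
  step 5. node 4  ⊔preds=⊥  new=[-4,3]  stable
  step 6. node 5  ⊔preds=[-3,-1]  new=[-2,0]  old=⊥  +wl: 2,3
  step 7. node 0  ⊔preds=[-4,3]  new=[-4,3]  old=⊥  +wl: 1
  step 8. node 2  ⊔preds=[-2,0]  new=[-2,0]  old=⊥  +wl: 0
  step 9. node 3  ⊔preds=[-4,3]  new=[-3,-1]  stable
  step 10. node 1  ⊔preds=[-4,3]  new=[-4,3]  stable
  step 11. node 0  ⊔preds=[-4,3]  new=[-4,3]  stable

Least fixpoint reached:
  node 0: [-4,3]
  node 1: [-4,3]
  node 2: [-2,0]
  node 3: [-3,-1]
  node 4: [-4,3]
  node 5: [-2,0]

11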